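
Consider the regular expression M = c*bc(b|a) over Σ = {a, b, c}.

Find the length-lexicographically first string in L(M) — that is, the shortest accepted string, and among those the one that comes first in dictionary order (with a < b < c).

bca

By inspection of the expression, no string of length less than 3 matches, and bca is the lexicographically first match of length 3.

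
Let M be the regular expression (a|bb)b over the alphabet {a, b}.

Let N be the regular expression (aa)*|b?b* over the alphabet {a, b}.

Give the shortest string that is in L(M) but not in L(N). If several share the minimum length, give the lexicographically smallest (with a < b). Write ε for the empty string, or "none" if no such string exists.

The string ab is accepted by M but not by N.
No shorter string lies in the difference, and ab is the lexicographically first length-2 string in L(M) \ L(N).

ab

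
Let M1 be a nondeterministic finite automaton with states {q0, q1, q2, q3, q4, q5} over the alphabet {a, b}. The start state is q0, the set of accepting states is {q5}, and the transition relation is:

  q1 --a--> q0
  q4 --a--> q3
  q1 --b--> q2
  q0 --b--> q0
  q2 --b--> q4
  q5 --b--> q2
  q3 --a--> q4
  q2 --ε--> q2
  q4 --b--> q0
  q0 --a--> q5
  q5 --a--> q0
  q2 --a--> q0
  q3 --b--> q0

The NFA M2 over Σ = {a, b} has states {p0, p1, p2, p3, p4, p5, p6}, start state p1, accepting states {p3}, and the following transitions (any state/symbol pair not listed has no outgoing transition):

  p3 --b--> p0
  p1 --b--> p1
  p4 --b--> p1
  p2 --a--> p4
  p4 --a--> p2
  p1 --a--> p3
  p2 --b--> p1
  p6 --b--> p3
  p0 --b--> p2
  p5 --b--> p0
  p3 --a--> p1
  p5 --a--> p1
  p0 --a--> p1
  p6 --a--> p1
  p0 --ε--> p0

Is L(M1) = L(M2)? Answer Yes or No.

Exploring the product automaton M1 × M2 from the start pair (q0, p1), following both machines on each input symbol, reaches 5 state pairs: (q0, p1), (q5, p3), (q2, p0), (q4, p2), (q3, p4).
M1 accepts in {q5} and M2 accepts in {p3}. In every reachable pair the two components are either both accepting — (q5, p3) — or both non-accepting, so no string is accepted by exactly one of the machines: L(M1) \ L(M2) and L(M2) \ L(M1) are both empty.
Hence every string is accepted by M1 iff it is accepted by M2, and the two languages coincide.

Yes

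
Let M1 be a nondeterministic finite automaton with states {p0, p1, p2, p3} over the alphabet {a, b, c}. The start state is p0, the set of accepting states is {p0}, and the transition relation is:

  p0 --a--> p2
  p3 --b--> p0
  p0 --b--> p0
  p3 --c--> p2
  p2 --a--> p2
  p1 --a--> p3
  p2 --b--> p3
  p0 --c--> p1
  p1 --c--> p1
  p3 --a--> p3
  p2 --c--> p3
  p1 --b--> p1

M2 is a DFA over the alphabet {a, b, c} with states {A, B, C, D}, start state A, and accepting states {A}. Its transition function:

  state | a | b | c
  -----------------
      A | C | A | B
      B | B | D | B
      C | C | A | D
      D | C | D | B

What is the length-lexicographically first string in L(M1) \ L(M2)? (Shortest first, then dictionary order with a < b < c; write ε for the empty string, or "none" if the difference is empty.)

The string acb is accepted by M1 but not by M2.
No shorter string lies in the difference, and acb is the lexicographically first length-3 string in L(M1) \ L(M2).

acb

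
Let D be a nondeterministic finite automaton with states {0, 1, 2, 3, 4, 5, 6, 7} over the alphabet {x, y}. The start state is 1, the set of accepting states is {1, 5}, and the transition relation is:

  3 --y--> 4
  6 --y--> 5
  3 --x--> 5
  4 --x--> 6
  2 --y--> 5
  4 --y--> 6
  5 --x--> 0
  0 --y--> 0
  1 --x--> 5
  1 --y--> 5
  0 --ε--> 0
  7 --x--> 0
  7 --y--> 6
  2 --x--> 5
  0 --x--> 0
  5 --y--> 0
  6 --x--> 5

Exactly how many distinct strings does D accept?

The useful subgraph on states {1, 5} is acyclic, so L(D) is finite; the longest accepting path visits 2 useful states, giving maximum string length 1.
Counting accepting paths from 1 by length: 1 of length 0, 2 of length 1. Total 3.

3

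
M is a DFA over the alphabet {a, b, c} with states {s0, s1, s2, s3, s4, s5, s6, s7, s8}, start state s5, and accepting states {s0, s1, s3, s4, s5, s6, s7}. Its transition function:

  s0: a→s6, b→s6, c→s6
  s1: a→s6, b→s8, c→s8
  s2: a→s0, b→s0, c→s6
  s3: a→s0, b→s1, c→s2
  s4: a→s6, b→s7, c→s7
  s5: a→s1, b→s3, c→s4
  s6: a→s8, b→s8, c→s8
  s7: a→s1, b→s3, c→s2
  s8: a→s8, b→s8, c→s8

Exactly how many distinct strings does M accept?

The useful subgraph on states {s0, s1, s2, s3, s4, s5, s6, s7} is acyclic, so L(M) is finite; the longest accepting path visits 7 useful states, giving maximum string length 6.
Counting accepting paths from s5 by length: 1 of length 0, 3 of length 1, 6 of length 2, 11 of length 3, 18 of length 4, 26 of length 5, 12 of length 6. Total 77.

77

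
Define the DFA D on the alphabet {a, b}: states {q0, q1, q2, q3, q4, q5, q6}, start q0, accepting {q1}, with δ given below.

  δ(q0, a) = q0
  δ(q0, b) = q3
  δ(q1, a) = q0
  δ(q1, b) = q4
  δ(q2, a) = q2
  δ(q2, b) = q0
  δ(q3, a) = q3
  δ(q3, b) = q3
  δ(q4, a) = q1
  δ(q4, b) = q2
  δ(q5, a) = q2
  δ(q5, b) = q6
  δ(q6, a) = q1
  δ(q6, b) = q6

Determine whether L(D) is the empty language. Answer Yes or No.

The states reachable from the start state are {q0, q3}.
None of the accepting states {q1} is reachable, so no string is accepted and L(D) = ∅.

Yes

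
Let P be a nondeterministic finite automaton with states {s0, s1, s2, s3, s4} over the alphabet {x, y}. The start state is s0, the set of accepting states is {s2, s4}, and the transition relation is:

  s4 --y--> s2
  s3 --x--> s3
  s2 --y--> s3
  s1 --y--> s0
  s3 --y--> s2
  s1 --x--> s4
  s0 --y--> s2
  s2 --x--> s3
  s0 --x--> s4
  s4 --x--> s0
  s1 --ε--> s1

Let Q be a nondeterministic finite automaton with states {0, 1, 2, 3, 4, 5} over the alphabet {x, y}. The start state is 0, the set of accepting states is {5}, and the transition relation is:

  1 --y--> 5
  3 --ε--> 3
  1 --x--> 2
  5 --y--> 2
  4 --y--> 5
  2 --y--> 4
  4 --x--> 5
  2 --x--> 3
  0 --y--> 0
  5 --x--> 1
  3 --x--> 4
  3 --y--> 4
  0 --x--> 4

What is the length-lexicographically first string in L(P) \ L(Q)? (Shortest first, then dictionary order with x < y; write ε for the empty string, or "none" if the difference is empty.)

The string x is accepted by P but not by Q.
No shorter string lies in the difference, and x is the lexicographically first length-1 string in L(P) \ L(Q).

x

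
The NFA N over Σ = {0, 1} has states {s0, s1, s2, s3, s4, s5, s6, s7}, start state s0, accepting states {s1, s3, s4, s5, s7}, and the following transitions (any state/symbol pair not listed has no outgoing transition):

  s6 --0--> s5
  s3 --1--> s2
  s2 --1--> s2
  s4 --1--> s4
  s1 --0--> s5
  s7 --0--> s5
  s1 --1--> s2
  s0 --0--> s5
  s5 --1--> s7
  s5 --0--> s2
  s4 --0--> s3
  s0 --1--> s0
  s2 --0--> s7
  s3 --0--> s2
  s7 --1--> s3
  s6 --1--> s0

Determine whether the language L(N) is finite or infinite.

infinite

State s0 is reachable from the start and can reach an accepting state, and it lies on the cycle s0 → s0.
Traversing that cycle any number of times yields accepted strings of unbounded length, so the language is infinite.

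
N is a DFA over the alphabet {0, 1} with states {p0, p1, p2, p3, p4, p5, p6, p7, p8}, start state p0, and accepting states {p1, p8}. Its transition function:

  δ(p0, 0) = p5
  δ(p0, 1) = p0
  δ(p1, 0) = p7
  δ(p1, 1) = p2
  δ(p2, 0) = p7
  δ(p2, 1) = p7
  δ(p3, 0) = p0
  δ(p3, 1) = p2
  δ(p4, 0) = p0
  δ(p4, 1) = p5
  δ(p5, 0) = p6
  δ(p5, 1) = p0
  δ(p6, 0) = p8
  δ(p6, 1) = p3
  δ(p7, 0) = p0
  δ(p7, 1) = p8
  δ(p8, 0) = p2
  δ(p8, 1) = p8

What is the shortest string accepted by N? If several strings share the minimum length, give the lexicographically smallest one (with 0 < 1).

A breadth-first search from p0 reaches an accepting state first via the path p0 → p5 → p6 → p8 on input 000.
No string of length < 3 is accepted (BFS exhausts all shorter strings without reaching an accepting state), and 000 is the lexicographically least accepting string of length 3.

000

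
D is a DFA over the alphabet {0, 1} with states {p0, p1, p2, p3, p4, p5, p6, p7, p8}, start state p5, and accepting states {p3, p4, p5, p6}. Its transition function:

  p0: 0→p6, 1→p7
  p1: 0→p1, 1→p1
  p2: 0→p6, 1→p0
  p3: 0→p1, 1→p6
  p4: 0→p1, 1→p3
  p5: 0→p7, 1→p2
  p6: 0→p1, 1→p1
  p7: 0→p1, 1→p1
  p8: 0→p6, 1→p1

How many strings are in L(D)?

3

The useful subgraph on states {p0, p2, p5, p6} is acyclic, so L(D) is finite; the longest accepting path visits 4 useful states, giving maximum string length 3.
Counting accepting paths from p5 by length: 1 of length 0, 1 of length 2, 1 of length 3. Total 3.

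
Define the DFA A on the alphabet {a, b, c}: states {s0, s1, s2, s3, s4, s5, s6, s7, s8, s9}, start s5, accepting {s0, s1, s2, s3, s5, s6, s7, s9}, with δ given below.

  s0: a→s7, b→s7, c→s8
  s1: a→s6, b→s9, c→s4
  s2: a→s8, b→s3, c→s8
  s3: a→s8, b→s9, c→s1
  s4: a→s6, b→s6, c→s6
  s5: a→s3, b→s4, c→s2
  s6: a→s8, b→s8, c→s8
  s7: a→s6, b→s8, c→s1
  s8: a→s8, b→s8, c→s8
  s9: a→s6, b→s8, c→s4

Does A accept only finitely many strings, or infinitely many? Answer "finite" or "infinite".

finite

The useful states (reachable from s5 and able to reach an accepting state) are {s1, s2, s3, s4, s5, s6, s9}.
Restricted to these states the transition graph has no cycle, so every accepting path has bounded length and L is finite.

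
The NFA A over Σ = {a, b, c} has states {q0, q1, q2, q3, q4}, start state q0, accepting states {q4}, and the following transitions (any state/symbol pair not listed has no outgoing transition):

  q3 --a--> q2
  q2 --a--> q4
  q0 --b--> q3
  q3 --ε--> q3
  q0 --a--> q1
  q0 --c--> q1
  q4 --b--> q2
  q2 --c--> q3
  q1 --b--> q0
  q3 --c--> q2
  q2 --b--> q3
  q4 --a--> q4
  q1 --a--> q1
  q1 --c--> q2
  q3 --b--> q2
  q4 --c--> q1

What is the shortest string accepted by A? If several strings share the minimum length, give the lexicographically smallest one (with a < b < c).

aca

A breadth-first search from q0 reaches an accepting state first via the path q0 → q1 → q2 → q4 on input aca.
No string of length < 3 is accepted (BFS exhausts all shorter strings without reaching an accepting state), and aca is the lexicographically least accepting string of length 3.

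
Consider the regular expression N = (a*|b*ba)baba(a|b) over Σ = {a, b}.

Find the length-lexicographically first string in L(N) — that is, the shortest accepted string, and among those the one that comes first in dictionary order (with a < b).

babaa

By inspection of the expression, no string of length less than 5 matches, and babaa is the lexicographically first match of length 5.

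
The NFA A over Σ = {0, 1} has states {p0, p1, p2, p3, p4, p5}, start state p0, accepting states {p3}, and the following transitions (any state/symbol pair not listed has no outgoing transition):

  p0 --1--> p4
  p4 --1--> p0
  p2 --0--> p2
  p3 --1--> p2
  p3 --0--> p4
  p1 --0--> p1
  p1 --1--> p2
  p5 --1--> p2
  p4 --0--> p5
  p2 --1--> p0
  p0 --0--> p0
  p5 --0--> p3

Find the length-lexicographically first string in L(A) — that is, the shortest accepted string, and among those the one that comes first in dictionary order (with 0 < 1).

A breadth-first search from p0 reaches an accepting state first via the path p0 → p4 → p5 → p3 on input 100.
No string of length < 3 is accepted (BFS exhausts all shorter strings without reaching an accepting state), and 100 is the lexicographically least accepting string of length 3.

100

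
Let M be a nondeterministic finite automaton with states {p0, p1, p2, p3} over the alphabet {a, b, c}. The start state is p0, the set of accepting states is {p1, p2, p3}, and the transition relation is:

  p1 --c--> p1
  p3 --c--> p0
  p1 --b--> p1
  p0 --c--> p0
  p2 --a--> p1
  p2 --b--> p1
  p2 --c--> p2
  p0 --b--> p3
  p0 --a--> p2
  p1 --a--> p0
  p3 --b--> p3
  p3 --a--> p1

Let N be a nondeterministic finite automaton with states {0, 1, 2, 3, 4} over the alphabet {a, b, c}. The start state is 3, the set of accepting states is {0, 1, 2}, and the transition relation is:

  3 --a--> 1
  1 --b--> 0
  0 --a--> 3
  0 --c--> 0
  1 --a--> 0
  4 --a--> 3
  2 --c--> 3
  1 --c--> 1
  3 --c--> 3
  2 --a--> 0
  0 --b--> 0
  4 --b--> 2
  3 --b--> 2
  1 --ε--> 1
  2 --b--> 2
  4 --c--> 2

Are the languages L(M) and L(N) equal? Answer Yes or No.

Yes

Exploring the product automaton M × N from the start pair (p0, 3), following both machines on each input symbol, reaches 4 state pairs: (p0, 3), (p2, 1), (p3, 2), (p1, 0).
M accepts in {p1, p2, p3} and N accepts in {0, 1, 2}. In every reachable pair the two components are either both accepting — (p2, 1), (p3, 2), (p1, 0) — or both non-accepting, so no string is accepted by exactly one of the machines: L(M) \ L(N) and L(N) \ L(M) are both empty.
Hence every string is accepted by M iff it is accepted by N, and the two languages coincide.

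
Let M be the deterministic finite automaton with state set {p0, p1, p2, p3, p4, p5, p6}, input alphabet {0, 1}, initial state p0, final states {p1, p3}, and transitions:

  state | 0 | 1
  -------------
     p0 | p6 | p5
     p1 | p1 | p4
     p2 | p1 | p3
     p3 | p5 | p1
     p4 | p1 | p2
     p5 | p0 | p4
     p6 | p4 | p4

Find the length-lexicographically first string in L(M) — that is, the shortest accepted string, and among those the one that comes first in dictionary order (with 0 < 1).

A breadth-first search from p0 reaches an accepting state first via the path p0 → p6 → p4 → p1 on input 000.
No string of length < 3 is accepted (BFS exhausts all shorter strings without reaching an accepting state), and 000 is the lexicographically least accepting string of length 3.

000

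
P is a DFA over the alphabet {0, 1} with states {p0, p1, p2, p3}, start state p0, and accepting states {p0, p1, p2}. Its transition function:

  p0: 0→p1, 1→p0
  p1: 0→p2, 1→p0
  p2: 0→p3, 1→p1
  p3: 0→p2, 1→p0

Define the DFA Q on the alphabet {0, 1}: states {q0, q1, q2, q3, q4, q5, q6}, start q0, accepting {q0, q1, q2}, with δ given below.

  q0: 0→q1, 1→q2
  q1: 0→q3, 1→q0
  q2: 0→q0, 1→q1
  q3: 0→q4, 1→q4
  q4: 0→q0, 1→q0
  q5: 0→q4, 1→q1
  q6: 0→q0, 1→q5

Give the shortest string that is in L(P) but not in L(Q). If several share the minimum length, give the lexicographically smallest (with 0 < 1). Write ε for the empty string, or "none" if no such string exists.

00

The string 00 is accepted by P but not by Q.
No shorter string lies in the difference, and 00 is the lexicographically first length-2 string in L(P) \ L(Q).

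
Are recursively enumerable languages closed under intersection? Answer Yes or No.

Run the recogniser for L₁; if it accepts, run the recogniser for L₂ and accept if that accepts too. If either runs forever the input is never accepted, which is all a recogniser needs.
So the recursively enumerable languages are closed under intersection.

Yes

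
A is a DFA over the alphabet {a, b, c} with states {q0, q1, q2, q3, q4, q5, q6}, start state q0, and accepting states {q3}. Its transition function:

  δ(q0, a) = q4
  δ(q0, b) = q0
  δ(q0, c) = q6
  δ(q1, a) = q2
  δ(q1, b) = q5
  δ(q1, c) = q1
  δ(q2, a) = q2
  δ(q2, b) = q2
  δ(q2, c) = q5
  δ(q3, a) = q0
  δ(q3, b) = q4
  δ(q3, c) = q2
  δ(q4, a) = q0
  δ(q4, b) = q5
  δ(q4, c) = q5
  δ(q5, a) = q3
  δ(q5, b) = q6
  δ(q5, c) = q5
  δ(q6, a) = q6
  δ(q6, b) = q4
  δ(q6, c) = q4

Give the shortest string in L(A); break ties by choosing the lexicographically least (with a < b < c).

aba

A breadth-first search from q0 reaches an accepting state first via the path q0 → q4 → q5 → q3 on input aba.
No string of length < 3 is accepted (BFS exhausts all shorter strings without reaching an accepting state), and aba is the lexicographically least accepting string of length 3.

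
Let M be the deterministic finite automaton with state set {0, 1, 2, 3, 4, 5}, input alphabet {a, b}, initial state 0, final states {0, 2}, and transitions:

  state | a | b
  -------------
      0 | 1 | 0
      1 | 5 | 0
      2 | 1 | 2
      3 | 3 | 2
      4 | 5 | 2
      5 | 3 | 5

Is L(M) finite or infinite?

State 0 is reachable from the start and can reach an accepting state, and it lies on the cycle 0 → 0.
Traversing that cycle any number of times yields accepted strings of unbounded length, so the language is infinite.

infinite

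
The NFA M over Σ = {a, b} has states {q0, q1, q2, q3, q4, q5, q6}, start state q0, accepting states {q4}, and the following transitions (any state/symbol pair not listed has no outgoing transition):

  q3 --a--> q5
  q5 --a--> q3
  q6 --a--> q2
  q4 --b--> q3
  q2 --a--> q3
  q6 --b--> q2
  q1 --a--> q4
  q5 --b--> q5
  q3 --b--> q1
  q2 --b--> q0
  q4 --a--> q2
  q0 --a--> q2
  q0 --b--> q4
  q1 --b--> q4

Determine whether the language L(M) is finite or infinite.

State q0 is reachable from the start and can reach an accepting state, and it lies on the cycle q0 → q2 → q0.
Traversing that cycle any number of times yields accepted strings of unbounded length, so the language is infinite.

infinite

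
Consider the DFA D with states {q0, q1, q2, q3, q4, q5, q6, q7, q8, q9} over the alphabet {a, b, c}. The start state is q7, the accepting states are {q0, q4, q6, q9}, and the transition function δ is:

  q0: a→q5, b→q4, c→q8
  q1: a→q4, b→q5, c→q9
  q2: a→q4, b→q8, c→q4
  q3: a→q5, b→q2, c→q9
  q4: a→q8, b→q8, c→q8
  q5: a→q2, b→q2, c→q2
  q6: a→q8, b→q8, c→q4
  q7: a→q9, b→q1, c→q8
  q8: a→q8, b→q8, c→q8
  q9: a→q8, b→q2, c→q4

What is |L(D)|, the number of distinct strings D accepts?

The useful subgraph on states {q1, q2, q4, q5, q7, q9} is acyclic, so L(D) is finite; the longest accepting path visits 5 useful states, giving maximum string length 4.
Counting accepting paths from q7 by length: 1 of length 1, 3 of length 2, 3 of length 3, 8 of length 4. Total 15.

15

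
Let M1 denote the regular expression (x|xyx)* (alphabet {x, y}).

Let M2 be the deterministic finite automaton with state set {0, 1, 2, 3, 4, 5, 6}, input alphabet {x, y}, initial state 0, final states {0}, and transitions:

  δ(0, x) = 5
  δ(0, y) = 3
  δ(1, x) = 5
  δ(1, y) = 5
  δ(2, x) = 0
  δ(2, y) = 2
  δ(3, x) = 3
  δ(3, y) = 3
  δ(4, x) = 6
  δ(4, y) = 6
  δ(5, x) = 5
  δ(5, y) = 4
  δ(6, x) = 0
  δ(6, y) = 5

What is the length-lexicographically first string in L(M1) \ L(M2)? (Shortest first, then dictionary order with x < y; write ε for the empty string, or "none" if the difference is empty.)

The string x is accepted by M1 but not by M2.
No shorter string lies in the difference, and x is the lexicographically first length-1 string in L(M1) \ L(M2).

x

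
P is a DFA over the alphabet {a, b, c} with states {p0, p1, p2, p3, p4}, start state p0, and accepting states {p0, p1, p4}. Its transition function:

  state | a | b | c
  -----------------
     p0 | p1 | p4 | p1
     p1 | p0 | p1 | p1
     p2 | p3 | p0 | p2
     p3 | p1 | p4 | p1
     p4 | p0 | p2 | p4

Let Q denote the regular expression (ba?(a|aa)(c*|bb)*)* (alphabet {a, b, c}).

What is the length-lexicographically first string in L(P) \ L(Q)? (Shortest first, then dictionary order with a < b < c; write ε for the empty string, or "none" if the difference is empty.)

The string a is accepted by P but not by Q.
No shorter string lies in the difference, and a is the lexicographically first length-1 string in L(P) \ L(Q).

a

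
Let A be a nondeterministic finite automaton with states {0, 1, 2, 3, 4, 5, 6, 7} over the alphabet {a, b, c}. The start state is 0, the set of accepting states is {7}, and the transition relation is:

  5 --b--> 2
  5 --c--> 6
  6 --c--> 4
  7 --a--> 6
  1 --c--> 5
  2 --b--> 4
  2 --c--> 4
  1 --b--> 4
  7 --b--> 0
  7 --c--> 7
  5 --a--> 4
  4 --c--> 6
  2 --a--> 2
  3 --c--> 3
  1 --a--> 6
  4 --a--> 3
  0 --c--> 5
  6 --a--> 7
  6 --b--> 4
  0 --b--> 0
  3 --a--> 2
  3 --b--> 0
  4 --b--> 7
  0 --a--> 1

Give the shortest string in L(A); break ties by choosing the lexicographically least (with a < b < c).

A breadth-first search from 0 reaches an accepting state first via the path 0 → 1 → 6 → 7 on input aaa.
No string of length < 3 is accepted (BFS exhausts all shorter strings without reaching an accepting state), and aaa is the lexicographically least accepting string of length 3.

aaa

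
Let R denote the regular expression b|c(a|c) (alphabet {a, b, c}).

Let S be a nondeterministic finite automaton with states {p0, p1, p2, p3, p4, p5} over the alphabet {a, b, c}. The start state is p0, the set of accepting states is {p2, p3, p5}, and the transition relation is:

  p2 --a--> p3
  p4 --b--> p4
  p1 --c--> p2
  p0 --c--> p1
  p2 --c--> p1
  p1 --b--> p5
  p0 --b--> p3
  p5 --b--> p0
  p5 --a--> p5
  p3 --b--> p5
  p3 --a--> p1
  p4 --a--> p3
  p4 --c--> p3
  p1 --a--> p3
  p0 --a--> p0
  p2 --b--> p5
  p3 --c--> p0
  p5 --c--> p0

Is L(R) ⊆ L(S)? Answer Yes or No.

Yes

Converting the expression R to a DFA (subset construction, then merging equivalent states) gives the minimal DFA with states {r0, r1, r2, r3}, start state r0, accepting states {r2} and transitions r0: a→r1, b→r2, c→r3; r1: a→r1, b→r1, c→r1; r2: a→r1, b→r1, c→r1; r3: a→r2, b→r1, c→r2.
Exploring the product automaton R × S from the start pair (r0, p0), following both machines on each input symbol, reaches 9 state pairs: (r0, p0), (r1, p0), (r2, p3), (r3, p1), (r1, p3), (r1, p1), (r1, p5), (r2, p2), (r1, p2).
R accepts in {r2} and S accepts in {p2, p3, p5}. The reachable pairs whose R-component is accepting are (r2, p3), (r2, p2); in each of them the S-component is accepting too, so the product for L(R) \ L(S) (R-component accepting, S-component rejecting) has no reachable accepting pair and the difference is empty.
Hence every string in L(R) is also in L(S).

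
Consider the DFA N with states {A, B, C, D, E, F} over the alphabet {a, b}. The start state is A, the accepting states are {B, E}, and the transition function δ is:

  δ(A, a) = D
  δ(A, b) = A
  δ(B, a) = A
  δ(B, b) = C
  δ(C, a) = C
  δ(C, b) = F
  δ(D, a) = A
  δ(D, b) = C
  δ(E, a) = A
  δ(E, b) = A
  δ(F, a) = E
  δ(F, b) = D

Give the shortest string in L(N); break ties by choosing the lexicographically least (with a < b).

A breadth-first search from A reaches an accepting state first via the path A → D → C → F → E on input abba.
No string of length < 4 is accepted (BFS exhausts all shorter strings without reaching an accepting state), and abba is the lexicographically least accepting string of length 4.

abba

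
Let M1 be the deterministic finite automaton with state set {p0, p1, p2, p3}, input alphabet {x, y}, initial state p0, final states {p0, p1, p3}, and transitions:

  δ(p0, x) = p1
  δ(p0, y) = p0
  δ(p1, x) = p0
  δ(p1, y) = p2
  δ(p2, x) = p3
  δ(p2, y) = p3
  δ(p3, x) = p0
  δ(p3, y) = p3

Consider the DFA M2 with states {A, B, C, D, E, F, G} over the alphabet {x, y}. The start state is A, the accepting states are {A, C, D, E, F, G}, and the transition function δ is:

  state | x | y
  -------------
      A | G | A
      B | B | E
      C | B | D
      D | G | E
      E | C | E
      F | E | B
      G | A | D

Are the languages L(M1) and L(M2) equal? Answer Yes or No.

The string xyyxx is accepted by M1 but rejected by M2.
So L(M1) ≠ L(M2).

No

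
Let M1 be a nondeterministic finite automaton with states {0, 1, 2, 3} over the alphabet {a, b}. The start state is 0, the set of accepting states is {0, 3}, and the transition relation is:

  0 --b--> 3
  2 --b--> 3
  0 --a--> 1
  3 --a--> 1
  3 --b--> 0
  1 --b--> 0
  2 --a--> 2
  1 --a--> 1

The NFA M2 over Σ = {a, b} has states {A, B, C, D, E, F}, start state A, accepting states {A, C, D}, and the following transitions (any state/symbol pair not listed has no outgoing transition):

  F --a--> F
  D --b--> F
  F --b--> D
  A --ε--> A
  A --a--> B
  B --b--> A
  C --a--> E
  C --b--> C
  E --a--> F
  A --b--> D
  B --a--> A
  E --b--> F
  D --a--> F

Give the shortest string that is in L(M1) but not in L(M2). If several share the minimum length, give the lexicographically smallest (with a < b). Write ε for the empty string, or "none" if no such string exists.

The string bb is accepted by M1 but not by M2.
No shorter string lies in the difference, and bb is the lexicographically first length-2 string in L(M1) \ L(M2).

bb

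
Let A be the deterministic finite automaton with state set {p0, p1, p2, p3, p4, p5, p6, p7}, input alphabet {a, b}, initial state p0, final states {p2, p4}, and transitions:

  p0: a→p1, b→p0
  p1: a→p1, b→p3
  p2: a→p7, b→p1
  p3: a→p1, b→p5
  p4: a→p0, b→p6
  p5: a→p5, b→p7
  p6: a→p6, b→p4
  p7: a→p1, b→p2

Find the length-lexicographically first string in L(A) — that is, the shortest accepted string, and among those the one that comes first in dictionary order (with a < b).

abbbb

A breadth-first search from p0 reaches an accepting state first via the path p0 → p1 → p3 → p5 → p7 → p2 on input abbbb.
No string of length < 5 is accepted (BFS exhausts all shorter strings without reaching an accepting state), and abbbb is the lexicographically least accepting string of length 5.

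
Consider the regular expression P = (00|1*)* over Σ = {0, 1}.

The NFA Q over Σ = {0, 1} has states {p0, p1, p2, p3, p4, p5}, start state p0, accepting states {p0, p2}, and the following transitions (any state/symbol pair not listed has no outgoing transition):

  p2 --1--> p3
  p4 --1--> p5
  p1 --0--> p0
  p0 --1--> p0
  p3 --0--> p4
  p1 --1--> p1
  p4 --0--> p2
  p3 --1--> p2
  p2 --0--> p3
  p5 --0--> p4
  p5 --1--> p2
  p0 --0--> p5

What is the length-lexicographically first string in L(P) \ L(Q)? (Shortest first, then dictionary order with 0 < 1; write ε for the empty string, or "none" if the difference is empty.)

00

The string 00 is accepted by P but not by Q.
No shorter string lies in the difference, and 00 is the lexicographically first length-2 string in L(P) \ L(Q).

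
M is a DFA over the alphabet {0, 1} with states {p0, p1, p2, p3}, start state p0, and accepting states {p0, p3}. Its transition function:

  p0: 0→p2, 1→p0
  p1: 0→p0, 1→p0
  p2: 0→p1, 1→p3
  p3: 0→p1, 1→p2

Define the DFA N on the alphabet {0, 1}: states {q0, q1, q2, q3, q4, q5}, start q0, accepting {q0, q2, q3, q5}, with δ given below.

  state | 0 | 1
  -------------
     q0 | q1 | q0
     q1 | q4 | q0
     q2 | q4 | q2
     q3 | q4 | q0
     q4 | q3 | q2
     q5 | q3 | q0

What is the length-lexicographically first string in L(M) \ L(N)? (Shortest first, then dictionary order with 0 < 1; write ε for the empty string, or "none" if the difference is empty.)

0100

The string 0100 is accepted by M but not by N.
No shorter string lies in the difference, and 0100 is the lexicographically first length-4 string in L(M) \ L(N).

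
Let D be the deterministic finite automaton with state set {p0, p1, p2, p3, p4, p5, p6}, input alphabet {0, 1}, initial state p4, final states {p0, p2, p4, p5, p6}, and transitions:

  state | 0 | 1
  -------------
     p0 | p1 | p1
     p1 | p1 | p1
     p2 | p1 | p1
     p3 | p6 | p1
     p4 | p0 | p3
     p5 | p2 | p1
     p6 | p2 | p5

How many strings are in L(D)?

The useful subgraph on states {p0, p2, p3, p4, p5, p6} is acyclic, so L(D) is finite; the longest accepting path visits 5 useful states, giving maximum string length 4.
Counting accepting paths from p4 by length: 1 of length 0, 1 of length 1, 1 of length 2, 2 of length 3, 1 of length 4. Total 6.

6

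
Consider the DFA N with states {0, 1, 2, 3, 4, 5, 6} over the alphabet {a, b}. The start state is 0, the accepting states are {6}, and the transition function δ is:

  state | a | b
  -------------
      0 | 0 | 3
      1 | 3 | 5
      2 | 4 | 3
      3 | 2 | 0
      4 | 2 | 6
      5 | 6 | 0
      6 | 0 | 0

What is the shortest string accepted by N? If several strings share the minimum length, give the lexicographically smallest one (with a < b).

A breadth-first search from 0 reaches an accepting state first via the path 0 → 3 → 2 → 4 → 6 on input baab.
No string of length < 4 is accepted (BFS exhausts all shorter strings without reaching an accepting state), and baab is the lexicographically least accepting string of length 4.

baab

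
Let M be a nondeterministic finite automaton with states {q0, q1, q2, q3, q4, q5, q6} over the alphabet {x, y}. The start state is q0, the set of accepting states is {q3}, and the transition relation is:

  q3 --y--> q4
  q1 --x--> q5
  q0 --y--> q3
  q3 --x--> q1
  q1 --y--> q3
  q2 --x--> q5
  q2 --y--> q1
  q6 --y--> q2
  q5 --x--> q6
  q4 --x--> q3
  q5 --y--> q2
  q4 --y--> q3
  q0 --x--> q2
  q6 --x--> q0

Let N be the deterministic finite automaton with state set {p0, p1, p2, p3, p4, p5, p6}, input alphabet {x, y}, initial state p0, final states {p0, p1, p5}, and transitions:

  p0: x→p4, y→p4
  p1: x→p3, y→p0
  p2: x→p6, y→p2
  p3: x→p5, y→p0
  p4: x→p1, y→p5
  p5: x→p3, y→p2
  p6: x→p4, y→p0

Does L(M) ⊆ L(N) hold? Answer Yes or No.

No

The string y is in L(M) but not in L(N).
So L(M) ⊄ L(N).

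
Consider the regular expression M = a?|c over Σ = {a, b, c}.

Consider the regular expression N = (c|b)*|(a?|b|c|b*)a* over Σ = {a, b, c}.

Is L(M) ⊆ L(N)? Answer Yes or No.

Yes

Converting the expression M to a DFA (subset construction, then merging equivalent states) gives the minimal DFA with states {m0, m1, m2}, start state m0, accepting states {m0, m1} and transitions m0: a→m1, b→m2, c→m1; m1: a→m2, b→m2, c→m2; m2: a→m2, b→m2, c→m2.
Converting the expression N to a DFA (subset construction, then merging equivalent states) gives the minimal DFA with states {n0, n1, n2, n3, n4, n5}, start state n0, accepting states {n0, n1, n2, n3, n5} and transitions n0: a→n1, b→n2, c→n3; n1: a→n1, b→n4, c→n4; n2: a→n1, b→n2, c→n5; n3: a→n1, b→n5, c→n5; n4: a→n4, b→n4, c→n4; n5: a→n4, b→n5, c→n5.
Exploring the product automaton M × N from the start pair (m0, n0), following both machines on each input symbol, reaches 7 state pairs: (m0, n0), (m1, n1), (m2, n2), (m1, n3), (m2, n1), (m2, n4), (m2, n5).
M accepts in {m0, m1} and N accepts in {n0, n1, n2, n3, n5}. The reachable pairs whose M-component is accepting are (m0, n0), (m1, n1), (m1, n3); in each of them the N-component is accepting too, so the product for L(M) \ L(N) (M-component accepting, N-component rejecting) has no reachable accepting pair and the difference is empty.
Hence every string in L(M) is also in L(N).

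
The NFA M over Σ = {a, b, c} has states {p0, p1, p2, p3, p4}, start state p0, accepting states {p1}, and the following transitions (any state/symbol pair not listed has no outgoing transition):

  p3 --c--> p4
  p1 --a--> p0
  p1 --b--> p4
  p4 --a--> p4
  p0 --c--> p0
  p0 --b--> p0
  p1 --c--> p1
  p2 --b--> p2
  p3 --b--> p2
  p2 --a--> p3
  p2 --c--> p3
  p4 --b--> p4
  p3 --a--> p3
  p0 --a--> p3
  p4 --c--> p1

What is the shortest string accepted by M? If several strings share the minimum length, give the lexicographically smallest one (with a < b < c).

A breadth-first search from p0 reaches an accepting state first via the path p0 → p3 → p4 → p1 on input acc.
No string of length < 3 is accepted (BFS exhausts all shorter strings without reaching an accepting state), and acc is the lexicographically least accepting string of length 3.

acc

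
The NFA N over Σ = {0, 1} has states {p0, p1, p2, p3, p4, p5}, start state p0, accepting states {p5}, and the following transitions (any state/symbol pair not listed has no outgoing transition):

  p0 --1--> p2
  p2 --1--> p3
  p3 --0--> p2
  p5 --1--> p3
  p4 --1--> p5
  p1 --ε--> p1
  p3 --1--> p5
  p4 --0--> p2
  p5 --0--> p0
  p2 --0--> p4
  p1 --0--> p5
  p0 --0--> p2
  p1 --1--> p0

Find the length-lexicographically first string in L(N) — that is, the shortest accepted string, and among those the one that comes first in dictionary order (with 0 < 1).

A breadth-first search from p0 reaches an accepting state first via the path p0 → p2 → p4 → p5 on input 001.
No string of length < 3 is accepted (BFS exhausts all shorter strings without reaching an accepting state), and 001 is the lexicographically least accepting string of length 3.

001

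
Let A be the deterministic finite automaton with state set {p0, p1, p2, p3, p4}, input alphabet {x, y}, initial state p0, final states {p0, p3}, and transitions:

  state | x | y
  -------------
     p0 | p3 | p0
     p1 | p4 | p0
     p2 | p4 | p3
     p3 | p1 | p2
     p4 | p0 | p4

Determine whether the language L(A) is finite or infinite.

State p0 is reachable from the start and can reach an accepting state, and it lies on the cycle p0 → p0.
Traversing that cycle any number of times yields accepted strings of unbounded length, so the language is infinite.

infinite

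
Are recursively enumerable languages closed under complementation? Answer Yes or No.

If both L and its complement were r.e., running the two recognisers in parallel would decide L, so L would be recursive; but there are r.e. languages that are not recursive (e.g. the halting problem), and their complements are therefore not r.e.

No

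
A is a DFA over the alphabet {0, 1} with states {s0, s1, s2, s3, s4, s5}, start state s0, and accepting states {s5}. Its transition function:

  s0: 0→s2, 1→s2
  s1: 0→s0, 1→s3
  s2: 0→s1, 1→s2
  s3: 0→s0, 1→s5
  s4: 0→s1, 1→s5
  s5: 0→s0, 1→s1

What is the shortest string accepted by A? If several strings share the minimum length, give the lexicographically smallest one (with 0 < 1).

A breadth-first search from s0 reaches an accepting state first via the path s0 → s2 → s1 → s3 → s5 on input 0011.
No string of length < 4 is accepted (BFS exhausts all shorter strings without reaching an accepting state), and 0011 is the lexicographically least accepting string of length 4.

0011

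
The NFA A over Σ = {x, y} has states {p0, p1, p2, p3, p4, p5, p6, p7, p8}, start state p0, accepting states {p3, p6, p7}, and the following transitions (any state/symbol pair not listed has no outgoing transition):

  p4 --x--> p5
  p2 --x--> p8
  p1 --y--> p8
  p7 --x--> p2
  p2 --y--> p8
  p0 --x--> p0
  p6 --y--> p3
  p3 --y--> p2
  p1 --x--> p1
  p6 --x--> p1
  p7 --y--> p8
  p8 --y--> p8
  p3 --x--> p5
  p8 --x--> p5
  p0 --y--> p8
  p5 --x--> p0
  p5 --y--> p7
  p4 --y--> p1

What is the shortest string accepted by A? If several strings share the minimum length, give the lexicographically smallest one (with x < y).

yxy

A breadth-first search from p0 reaches an accepting state first via the path p0 → p8 → p5 → p7 on input yxy.
No string of length < 3 is accepted (BFS exhausts all shorter strings without reaching an accepting state), and yxy is the lexicographically least accepting string of length 3.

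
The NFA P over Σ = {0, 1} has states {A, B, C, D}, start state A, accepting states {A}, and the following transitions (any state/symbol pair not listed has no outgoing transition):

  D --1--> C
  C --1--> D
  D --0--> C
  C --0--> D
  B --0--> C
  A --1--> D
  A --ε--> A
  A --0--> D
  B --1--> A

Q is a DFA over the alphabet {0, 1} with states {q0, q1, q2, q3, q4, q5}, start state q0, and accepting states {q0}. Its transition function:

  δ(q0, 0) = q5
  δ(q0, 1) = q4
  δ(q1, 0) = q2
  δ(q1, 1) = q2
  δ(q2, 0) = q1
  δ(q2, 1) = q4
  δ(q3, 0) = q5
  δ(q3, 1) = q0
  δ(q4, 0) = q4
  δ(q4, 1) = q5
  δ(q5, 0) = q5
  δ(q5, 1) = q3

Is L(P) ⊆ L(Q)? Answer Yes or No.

Exploring the product automaton P × Q from the start pair (A, q0), following both machines on each input symbol, reaches 9 state pairs: (A, q0), (D, q5), (D, q4), (C, q5), (C, q3), (C, q4), (D, q3), (D, q0), (C, q0).
P accepts in {A} and Q accepts in {q0}. The reachable pairs whose P-component is accepting are (A, q0); in each of them the Q-component is accepting too, so the product for L(P) \ L(Q) (P-component accepting, Q-component rejecting) has no reachable accepting pair and the difference is empty.
Hence every string in L(P) is also in L(Q).

Yes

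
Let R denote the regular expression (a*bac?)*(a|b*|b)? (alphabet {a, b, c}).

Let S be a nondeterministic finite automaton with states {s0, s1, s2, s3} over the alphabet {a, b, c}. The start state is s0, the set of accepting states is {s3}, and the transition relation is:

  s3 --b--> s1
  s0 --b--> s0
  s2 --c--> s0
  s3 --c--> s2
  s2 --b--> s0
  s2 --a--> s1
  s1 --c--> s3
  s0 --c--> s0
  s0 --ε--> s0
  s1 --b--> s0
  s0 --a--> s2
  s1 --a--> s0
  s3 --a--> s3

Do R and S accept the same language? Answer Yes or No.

No

The empty string ε is accepted by R but rejected by S.
So L(R) ≠ L(S).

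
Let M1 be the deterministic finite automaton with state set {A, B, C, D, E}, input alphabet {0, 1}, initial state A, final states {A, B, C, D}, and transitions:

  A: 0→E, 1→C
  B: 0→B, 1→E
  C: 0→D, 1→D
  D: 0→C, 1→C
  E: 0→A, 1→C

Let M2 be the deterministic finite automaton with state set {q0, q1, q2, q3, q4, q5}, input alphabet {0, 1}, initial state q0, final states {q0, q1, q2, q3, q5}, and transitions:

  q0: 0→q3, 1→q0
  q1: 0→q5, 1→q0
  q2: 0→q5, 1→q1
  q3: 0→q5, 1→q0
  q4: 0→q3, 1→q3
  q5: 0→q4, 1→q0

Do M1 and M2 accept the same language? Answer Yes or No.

No

The string 1000 is accepted by M1 but rejected by M2.
So L(M1) ≠ L(M2).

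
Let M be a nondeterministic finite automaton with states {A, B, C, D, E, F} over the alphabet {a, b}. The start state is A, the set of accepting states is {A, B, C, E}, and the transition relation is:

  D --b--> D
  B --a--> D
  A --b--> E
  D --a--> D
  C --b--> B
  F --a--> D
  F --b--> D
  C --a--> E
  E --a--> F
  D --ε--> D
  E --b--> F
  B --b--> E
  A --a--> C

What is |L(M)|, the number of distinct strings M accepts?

6

The useful subgraph on states {A, B, C, E} is acyclic, so L(M) is finite; the longest accepting path visits 4 useful states, giving maximum string length 3.
Counting accepting paths from A by length: 1 of length 0, 2 of length 1, 2 of length 2, 1 of length 3. Total 6.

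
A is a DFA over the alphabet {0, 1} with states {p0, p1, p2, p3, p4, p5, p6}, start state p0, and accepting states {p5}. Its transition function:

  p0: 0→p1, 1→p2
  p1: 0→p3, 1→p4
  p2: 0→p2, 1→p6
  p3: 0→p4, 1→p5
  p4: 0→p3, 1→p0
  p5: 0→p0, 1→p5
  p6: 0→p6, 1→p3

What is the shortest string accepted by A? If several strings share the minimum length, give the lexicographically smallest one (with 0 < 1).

A breadth-first search from p0 reaches an accepting state first via the path p0 → p1 → p3 → p5 on input 001.
No string of length < 3 is accepted (BFS exhausts all shorter strings without reaching an accepting state), and 001 is the lexicographically least accepting string of length 3.

001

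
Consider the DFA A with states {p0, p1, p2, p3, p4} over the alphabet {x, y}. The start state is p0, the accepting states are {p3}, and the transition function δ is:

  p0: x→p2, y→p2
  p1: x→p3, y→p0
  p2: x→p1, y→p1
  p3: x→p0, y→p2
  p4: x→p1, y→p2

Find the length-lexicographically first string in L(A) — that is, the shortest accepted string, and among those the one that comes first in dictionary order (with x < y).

A breadth-first search from p0 reaches an accepting state first via the path p0 → p2 → p1 → p3 on input xxx.
No string of length < 3 is accepted (BFS exhausts all shorter strings without reaching an accepting state), and xxx is the lexicographically least accepting string of length 3.

xxx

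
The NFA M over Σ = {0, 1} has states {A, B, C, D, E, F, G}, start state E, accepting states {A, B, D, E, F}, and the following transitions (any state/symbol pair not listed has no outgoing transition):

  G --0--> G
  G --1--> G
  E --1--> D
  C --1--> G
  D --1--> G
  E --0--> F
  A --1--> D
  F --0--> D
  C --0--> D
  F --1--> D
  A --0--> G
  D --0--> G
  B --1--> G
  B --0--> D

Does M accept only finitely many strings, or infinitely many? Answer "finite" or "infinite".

finite

The useful states (reachable from E and able to reach an accepting state) are {D, E, F}.
Restricted to these states the transition graph has no cycle, so every accepting path has bounded length and L is finite.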